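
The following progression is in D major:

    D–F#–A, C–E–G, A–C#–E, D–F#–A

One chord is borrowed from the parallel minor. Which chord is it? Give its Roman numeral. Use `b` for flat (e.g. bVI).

In D major the diatonic chords are D, Em, F#m, G, A, Bm, C#dim. D–F#–A = D and A–C#–E = A are both diatonic. But C–E–G is foreign: the diatonic vii° on degree 7 is C#dim, whereas C comes from D minor. It is labeled bVII.

bVII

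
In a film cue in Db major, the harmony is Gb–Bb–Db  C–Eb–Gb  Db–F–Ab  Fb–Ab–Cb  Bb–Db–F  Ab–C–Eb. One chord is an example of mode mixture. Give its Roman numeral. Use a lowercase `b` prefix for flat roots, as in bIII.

In Db major the diatonic chords are Db, Ebm, Fm, Gb, Ab, Bbm, Cdim. Gb–Bb–Db = Gb, C–Eb–Gb = Cdim, Db–F–Ab = Db, Bb–Db–F = Bbm and Ab–C–Eb = Ab all belong to that set. Fb–Ab–Cb doesn't fit — on degree 3 Db major would have Fm (iii). Fb is the degree-3 chord of Db minor, so it is the borrowed bIII.

bIII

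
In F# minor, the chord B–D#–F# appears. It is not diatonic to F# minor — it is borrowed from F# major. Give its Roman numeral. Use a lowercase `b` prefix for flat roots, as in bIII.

The root B is the diatonic 4th degree of F# minor; the borrowing shows in the chord quality. Diatonically F# minor has Bm (iv) on that degree; B–D#–F# is instead the major chord native to F# major, so it takes the label IV.

IV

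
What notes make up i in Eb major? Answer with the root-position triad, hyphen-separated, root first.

Eb-Gb-Bb

i is built on scale degree 1, which is Eb in both Eb major and its parallel. In Eb minor the chord on Eb is Eb–Gb–Bb.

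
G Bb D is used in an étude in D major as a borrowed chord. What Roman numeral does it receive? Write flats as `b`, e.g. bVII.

iv

The root G is the diatonic 4th degree of D major; the borrowing shows in the chord quality. G–Bb–D is a minor chord — the form found in D minor, not the diatonic IV (G). Borrowed into D major it is written iv.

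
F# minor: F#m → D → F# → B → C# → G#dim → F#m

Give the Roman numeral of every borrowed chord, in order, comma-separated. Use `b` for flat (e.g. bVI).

F# minor has the diatonic set F#m, G#dim, A, Bm, C#, D, E (with V from harmonic minor). Of the given chords, F#m, D, C# and G#dim are diatonic. But F# (F#–A#–C#) is foreign: the diatonic i on degree 1 is F#m, whereas F# comes from F# major. It is labeled I. B (B–D#–F#) doesn't fit — on degree 4 F# minor would have Bm (iv). B is the degree-4 chord of F# major, so it is the borrowed IV.

I, IV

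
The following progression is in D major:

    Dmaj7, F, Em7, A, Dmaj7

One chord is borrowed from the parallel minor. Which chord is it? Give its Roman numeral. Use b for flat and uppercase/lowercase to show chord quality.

In D major the diatonic chords are D, Em, F#m, G, A, Bm, C#dim. Dmaj7, Em7 and A are all diatonic. F (F–A–C) is not: scale degree 3 in D major carries F#m (iii). In D minor the chord on that degree is F, so here it functions as bIII, borrowed from the parallel minor.

bIII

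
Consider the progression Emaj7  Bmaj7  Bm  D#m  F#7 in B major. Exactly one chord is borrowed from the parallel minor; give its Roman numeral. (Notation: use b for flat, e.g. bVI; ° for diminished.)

In B major the diatonic chords are B, C#m, D#m, E, F#, G#m, A#dim. Emaj7, Bmaj7, D#m and F#7 all belong to that set. Bm (B–D–F#) is not: scale degree 1 in B major carries B (I). In B minor the chord on that degree is Bm, so here it functions as i, borrowed from the parallel minor.

i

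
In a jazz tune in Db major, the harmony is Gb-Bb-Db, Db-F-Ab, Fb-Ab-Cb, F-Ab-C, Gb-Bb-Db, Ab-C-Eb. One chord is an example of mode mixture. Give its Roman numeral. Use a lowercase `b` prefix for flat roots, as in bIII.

Db major has the diatonic set Db, Ebm, Fm, Gb, Ab, Bbm, Cdim. Of the given chords, Gb–Bb–Db = Gb, Db–F–Ab = Db, F–Ab–C = Fm and Ab–C–Eb = Ab are diatonic. Fb–Ab–Cb is not: scale degree 3 in Db major carries Fm (iii). In Db minor the chord on that degree is Fb, so here it functions as bIII, borrowed from the parallel minor.

bIII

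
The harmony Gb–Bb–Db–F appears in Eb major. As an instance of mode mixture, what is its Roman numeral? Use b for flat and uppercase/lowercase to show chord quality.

The root Gb is the lowered 3rd scale degree — diatonically Eb major has G there. Diatonically Eb major has Gm (iii) on that degree; Gb–Bb–Db–F is instead the major-seventh chord native to Eb minor, so it takes the label bIIImaj7.

bIIImaj7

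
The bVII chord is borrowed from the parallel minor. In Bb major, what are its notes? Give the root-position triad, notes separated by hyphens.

Ab-C-Eb

Scale degree 7 in Bb major is A. bVII uses the lowered form, Ab, taken from Bb minor. Building the major chord from the parallel minor on Ab: Ab–C–Eb.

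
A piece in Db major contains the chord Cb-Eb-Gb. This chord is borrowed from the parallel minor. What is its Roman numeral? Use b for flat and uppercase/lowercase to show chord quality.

bVII

In Db major scale degree 7 is C; Cb is its lowered form, from Db minor. Cb–Eb–Gb is a major chord — the form found in Db minor, not the diatonic vii° (Cdim). Borrowed into Db major it is written bVII.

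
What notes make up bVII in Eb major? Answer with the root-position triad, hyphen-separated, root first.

Scale degree 7 in Eb major is D. bVII uses the lowered form, Db, taken from Eb minor. Stacking thirds in Eb minor on Db gives Db–F–Ab.

Db-F-Ab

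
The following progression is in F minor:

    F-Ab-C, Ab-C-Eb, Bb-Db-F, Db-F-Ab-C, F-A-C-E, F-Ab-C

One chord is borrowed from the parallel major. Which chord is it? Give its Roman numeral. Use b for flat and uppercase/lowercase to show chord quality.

The diatonic triads in F minor (with V from harmonic minor) are Fm, Gdim, Ab, Bbm, C, Db, Eb. F–Ab–C = Fm, Ab–C–Eb = Ab, Bb–Db–F = Bbm and Db–F–Ab–C = Dbmaj7 are all diatonic. But F–A–C–E is foreign: the diatonic i on degree 1 is Fm, whereas Fmaj7 comes from F major. It is labeled Imaj7.

Imaj7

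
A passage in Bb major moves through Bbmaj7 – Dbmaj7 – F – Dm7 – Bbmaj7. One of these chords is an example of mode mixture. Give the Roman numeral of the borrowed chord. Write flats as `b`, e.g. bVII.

bIIImaj7

Bb major has the diatonic set Bb, Cm, Dm, Eb, F, Gm, Adim. Bbmaj7, F and Dm7 all belong to that set. Dbmaj7 (Db–F–Ab–C) is not: scale degree 3 in Bb major carries Dm (iii). In Bb minor the chord on that degree is Dbmaj7, so here it functions as bIIImaj7, borrowed from the parallel minor.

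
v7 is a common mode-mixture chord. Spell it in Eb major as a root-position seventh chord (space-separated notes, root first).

v7 is built on scale degree 5, which is Bb in both Eb major and its parallel. In Eb minor the chord on Bb is Bb–Db–F–Ab.

Bb Db F Ab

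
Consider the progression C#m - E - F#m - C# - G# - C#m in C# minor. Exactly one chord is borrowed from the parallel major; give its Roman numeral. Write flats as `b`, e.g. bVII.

In C# minor (with V from harmonic minor) the diatonic chords are C#m, D#dim, E, F#m, G#, A, B. C#m, E, F#m and G# all belong to that set. But C# (C#–E#–G#) is foreign: the diatonic i on degree 1 is C#m, whereas C# comes from C# major. It is labeled I.

I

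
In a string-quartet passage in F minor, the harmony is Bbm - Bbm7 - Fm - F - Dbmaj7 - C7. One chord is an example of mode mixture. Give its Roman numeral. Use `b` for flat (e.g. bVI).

F minor has the diatonic set Fm, Gdim, Ab, Bbm, C, Db, Eb (with V from harmonic minor). Bbm, Bbm7, Fm, Dbmaj7 and C7 all belong to that set. F (F–A–C) doesn't fit — on degree 1 F minor would have Fm (i). F is the degree-1 chord of F major, so it is the borrowed I.

I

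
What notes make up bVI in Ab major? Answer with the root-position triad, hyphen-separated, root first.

Scale degree 6 in Ab major is F. bVI uses the lowered form, Fb, taken from Ab minor. Building the major chord from the parallel minor on Fb: Fb–Ab–Cb.

Fb-Ab-Cb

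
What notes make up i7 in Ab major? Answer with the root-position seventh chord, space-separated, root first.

Ab Cb Eb Gb

The root, Ab, is scale degree 1 — the same note in Ab major and Ab minor; only the chord quality changes. Building the minor-seventh chord from the parallel minor on Ab: Ab–Cb–Eb–Gb.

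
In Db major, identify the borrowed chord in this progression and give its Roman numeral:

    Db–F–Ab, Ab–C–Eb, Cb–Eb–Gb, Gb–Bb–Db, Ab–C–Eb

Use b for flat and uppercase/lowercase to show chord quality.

bVII

The diatonic triads in Db major are Db, Ebm, Fm, Gb, Ab, Bbm, Cdim. Of the given chords, Db–F–Ab = Db, Ab–C–Eb = Ab and Gb–Bb–Db = Gb are diatonic. Cb–Eb–Gb is not: scale degree 7 in Db major carries Cdim (vii°). In Db minor the chord on that degree is Cb, so here it functions as bVII, borrowed from the parallel minor.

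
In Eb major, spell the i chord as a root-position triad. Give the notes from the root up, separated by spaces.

Eb Gb Bb

The root, Eb, is scale degree 1 — the same note in Eb major and Eb minor; only the chord quality changes. Stacking thirds in Eb minor on Eb gives Eb–Gb–Bb.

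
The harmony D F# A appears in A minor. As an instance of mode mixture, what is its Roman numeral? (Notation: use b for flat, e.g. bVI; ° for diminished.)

IV

The root D is the diatonic 4th degree of A minor; the borrowing shows in the chord quality. D–F#–A is a major chord — the form found in A major, not the diatonic iv (Dm). Borrowed into A minor it is written IV.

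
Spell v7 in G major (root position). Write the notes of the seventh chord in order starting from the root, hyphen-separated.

D-F-A-C

v7 is built on scale degree 5, which is D in both G major and its parallel. Stacking thirds in G minor on D gives D–F–A–C.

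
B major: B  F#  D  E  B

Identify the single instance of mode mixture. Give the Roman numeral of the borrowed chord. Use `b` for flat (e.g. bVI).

The diatonic triads in B major are B, C#m, D#m, E, F#, G#m, A#dim. B, F# and E are all diatonic. D (D–F#–A) doesn't fit — on degree 3 B major would have D#m (iii). D is the degree-3 chord of B minor, so it is the borrowed bIII.

bIII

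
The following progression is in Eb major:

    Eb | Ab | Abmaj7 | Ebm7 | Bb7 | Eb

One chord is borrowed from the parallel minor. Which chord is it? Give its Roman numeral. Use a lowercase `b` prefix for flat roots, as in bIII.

In Eb major the diatonic chords are Eb, Fm, Gm, Ab, Bb, Cm, Ddim. Eb, Ab, Abmaj7 and Bb7 all belong to that set. Ebm7 (Eb–Gb–Bb–Db) is not: scale degree 1 in Eb major carries Eb (I). In Eb minor the chord on that degree is Ebm7, so here it functions as i7, borrowed from the parallel minor.

i7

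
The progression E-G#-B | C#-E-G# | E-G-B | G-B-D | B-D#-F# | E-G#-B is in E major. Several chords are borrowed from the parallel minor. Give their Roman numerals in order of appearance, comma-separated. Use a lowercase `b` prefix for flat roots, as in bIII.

i, bIII

In E major the diatonic chords are E, F#m, G#m, A, B, C#m, D#dim. E–G#–B = E, C#–E–G# = C#m and B–D#–F# = B are all diatonic. But E–G–B is foreign: the diatonic I on degree 1 is E, whereas Em comes from E minor. It is labeled i. G–B–D is not: scale degree 3 in E major carries G#m (iii). In E minor the chord on that degree is G, so here it functions as bIII, borrowed from the parallel minor.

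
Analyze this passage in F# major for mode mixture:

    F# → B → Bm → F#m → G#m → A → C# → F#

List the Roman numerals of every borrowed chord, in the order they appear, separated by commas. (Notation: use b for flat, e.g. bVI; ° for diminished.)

The diatonic triads in F# major are F#, G#m, A#m, B, C#, D#m, E#dim. F#, B, G#m and C# all belong to that set. But Bm (B–D–F#) is foreign: the diatonic IV on degree 4 is B, whereas Bm comes from F# minor. It is labeled iv. F#m (F#–A–C#) is not: scale degree 1 in F# major carries F# (I). In F# minor the chord on that degree is F#m, so here it functions as i, borrowed from the parallel minor. A (A–C#–E) doesn't fit — on degree 3 F# major would have A#m (iii). A is the degree-3 chord of F# minor, so it is the borrowed bIII.

iv, i, bIII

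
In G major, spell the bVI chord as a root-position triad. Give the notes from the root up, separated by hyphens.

The root of bVI is the lowered 6th degree: E becomes Eb. Building the major chord from the parallel minor on Eb: Eb–G–Bb.

Eb-G-Bb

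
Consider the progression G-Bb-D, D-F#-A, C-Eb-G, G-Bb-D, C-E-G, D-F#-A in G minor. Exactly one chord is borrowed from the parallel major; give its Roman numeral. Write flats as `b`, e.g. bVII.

IV

The diatonic triads in G minor (with V from harmonic minor) are Gm, Adim, Bb, Cm, D, Eb, F. G–Bb–D = Gm, D–F#–A = D and C–Eb–G = Cm are all diatonic. C–E–G is not: scale degree 4 in G minor carries Cm (iv). In G major the chord on that degree is C, so here it functions as IV, borrowed from the parallel major.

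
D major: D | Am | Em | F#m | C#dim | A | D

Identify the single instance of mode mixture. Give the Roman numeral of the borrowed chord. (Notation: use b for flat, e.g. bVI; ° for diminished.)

In D major the diatonic chords are D, Em, F#m, G, A, Bm, C#dim. D, Em, F#m, C#dim and A are all diatonic. But Am (A–C–E) is foreign: the diatonic V on degree 5 is A, whereas Am comes from D minor. It is labeled v.

v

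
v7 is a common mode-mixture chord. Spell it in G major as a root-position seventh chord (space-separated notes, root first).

D F A C

v7 is built on scale degree 5, which is D in both G major and its parallel. Stacking thirds in G minor on D gives D–F–A–C.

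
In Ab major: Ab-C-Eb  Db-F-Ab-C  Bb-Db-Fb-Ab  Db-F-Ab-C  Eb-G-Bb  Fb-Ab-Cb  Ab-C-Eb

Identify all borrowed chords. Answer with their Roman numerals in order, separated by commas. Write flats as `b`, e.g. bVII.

iiø7, bVI

In Ab major the diatonic chords are Ab, Bbm, Cm, Db, Eb, Fm, Gdim. Ab–C–Eb = Ab, Db–F–Ab–C = Dbmaj7 and Eb–G–Bb = Eb are all diatonic. Bb–Db–Fb–Ab doesn't fit — on degree 2 Ab major would have Bbm (ii). Bbm7b5 is the degree-2 chord of Ab minor, so it is the borrowed iiø7. Fb–Ab–Cb is not: scale degree 6 in Ab major carries Fm (vi). In Ab minor the chord on that degree is Fb, so here it functions as bVI, borrowed from the parallel minor.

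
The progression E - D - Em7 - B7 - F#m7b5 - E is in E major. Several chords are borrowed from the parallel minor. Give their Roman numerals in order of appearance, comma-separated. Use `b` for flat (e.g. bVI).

The diatonic triads in E major are E, F#m, G#m, A, B, C#m, D#dim. E and B7 are both diatonic. But D (D–F#–A) is foreign: the diatonic vii° on degree 7 is D#dim, whereas D comes from E minor. It is labeled bVII. But Em7 (E–G–B–D) is foreign: the diatonic I on degree 1 is E, whereas Em7 comes from E minor. It is labeled i7. F#m7b5 (F#–A–C–E) doesn't fit — on degree 2 E major would have F#m (ii). F#m7b5 is the degree-2 chord of E minor, so it is the borrowed iiø7.

bVII, i7, iiø7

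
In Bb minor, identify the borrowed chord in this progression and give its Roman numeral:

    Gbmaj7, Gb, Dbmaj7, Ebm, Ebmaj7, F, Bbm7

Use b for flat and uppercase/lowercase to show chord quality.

In Bb minor (with V from harmonic minor) the diatonic chords are Bbm, Cdim, Db, Ebm, F, Gb, Ab. Gbmaj7, Gb, Dbmaj7, Ebm, F and Bbm7 are all diatonic. But Ebmaj7 (Eb–G–Bb–D) is foreign: the diatonic iv on degree 4 is Ebm, whereas Ebmaj7 comes from Bb major. It is labeled IVmaj7.

IVmaj7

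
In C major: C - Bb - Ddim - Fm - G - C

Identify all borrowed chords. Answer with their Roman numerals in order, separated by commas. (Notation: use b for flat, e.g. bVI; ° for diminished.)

bVII, ii°, iv

In C major the diatonic chords are C, Dm, Em, F, G, Am, Bdim. Of the given chords, C and G are diatonic. Bb (Bb–D–F) is not: scale degree 7 in C major carries Bdim (vii°). In C minor the chord on that degree is Bb, so here it functions as bVII, borrowed from the parallel minor. Ddim (D–F–Ab) doesn't fit — on degree 2 C major would have Dm (ii). Ddim is the degree-2 chord of C minor, so it is the borrowed ii°. Fm (F–Ab–C) is not: scale degree 4 in C major carries F (IV). In C minor the chord on that degree is Fm, so here it functions as iv, borrowed from the parallel minor.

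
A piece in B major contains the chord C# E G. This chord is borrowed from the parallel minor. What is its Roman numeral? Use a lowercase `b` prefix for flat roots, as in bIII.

C# is scale degree 2 in B major. The diatonic chord on degree 2 would be C#m (ii), but C#–E–G is the diminished chord from B minor. As a borrowed chord it is labeled ii°.

ii°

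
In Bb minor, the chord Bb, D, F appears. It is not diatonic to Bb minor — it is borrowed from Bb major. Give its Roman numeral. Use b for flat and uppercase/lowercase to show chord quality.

I

The root Bb is the diatonic 1st degree of Bb minor; the borrowing shows in the chord quality. The diatonic chord on degree 1 would be Bbm (i), but Bb–D–F is the major chord from Bb major. As a borrowed chord it is labeled I.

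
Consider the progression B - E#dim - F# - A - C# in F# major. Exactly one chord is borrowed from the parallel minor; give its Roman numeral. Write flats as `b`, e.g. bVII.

In F# major the diatonic chords are F#, G#m, A#m, B, C#, D#m, E#dim. Of the given chords, B, E#dim, F# and C# are diatonic. But A (A–C#–E) is foreign: the diatonic iii on degree 3 is A#m, whereas A comes from F# minor. It is labeled bIII.

bIII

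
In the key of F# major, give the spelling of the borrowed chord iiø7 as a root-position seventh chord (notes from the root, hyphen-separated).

G#-B-D-F#

iiø7 is built on scale degree 2, which is G# in both F# major and its parallel. Stacking thirds in F# minor on G# gives G#–B–D–F#.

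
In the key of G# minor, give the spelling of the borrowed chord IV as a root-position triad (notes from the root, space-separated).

C# E# G#

The root, C#, is scale degree 4 — the same note in G# minor and G# major; only the chord quality changes. In G# major the chord on C# is C#–E#–G#.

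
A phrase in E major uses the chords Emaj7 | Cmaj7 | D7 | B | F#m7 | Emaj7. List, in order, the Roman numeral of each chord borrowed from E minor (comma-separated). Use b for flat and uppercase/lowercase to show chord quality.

bVImaj7, bVII7

E major has the diatonic set E, F#m, G#m, A, B, C#m, D#dim. Emaj7, B and F#m7 all belong to that set. Cmaj7 (C–E–G–B) doesn't fit — on degree 6 E major would have C#m (vi). Cmaj7 is the degree-6 chord of E minor, so it is the borrowed bVImaj7. D7 (D–F#–A–C) is not: scale degree 7 in E major carries D#dim (vii°). In E minor the chord on that degree is D7, so here it functions as bVII7, borrowed from the parallel minor.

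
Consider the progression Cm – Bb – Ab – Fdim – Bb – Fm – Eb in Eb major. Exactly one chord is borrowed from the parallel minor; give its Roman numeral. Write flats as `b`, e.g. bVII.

ii°

In Eb major the diatonic chords are Eb, Fm, Gm, Ab, Bb, Cm, Ddim. Cm, Bb, Ab, Fm and Eb are all diatonic. Fdim (F–Ab–Cb) doesn't fit — on degree 2 Eb major would have Fm (ii). Fdim is the degree-2 chord of Eb minor, so it is the borrowed ii°.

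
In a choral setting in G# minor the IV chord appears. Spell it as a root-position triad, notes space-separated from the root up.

The root, C#, is scale degree 4 — the same note in G# minor and G# major; only the chord quality changes. Stacking thirds in G# major on C# gives C#–E#–G#.

C# E# G#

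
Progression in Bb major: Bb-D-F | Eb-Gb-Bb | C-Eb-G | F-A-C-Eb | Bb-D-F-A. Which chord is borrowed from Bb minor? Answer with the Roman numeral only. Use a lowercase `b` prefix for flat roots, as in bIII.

Bb major has the diatonic set Bb, Cm, Dm, Eb, F, Gm, Adim. Of the given chords, Bb–D–F = Bb, C–Eb–G = Cm, F–A–C–Eb = F7 and Bb–D–F–A = Bbmaj7 are diatonic. Eb–Gb–Bb doesn't fit — on degree 4 Bb major would have Eb (IV). Ebm is the degree-4 chord of Bb minor, so it is the borrowed iv.

iv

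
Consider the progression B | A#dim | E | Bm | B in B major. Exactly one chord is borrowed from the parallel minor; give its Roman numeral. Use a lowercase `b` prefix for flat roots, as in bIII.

B major has the diatonic set B, C#m, D#m, E, F#, G#m, A#dim. B, A#dim and E are all diatonic. Bm (B–D–F#) doesn't fit — on degree 1 B major would have B (I). Bm is the degree-1 chord of B minor, so it is the borrowed i.

i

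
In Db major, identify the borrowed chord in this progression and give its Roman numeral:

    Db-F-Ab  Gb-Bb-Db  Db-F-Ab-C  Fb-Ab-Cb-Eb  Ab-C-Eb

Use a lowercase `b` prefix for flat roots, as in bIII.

bIIImaj7

The diatonic triads in Db major are Db, Ebm, Fm, Gb, Ab, Bbm, Cdim. Db–F–Ab = Db, Gb–Bb–Db = Gb, Db–F–Ab–C = Dbmaj7 and Ab–C–Eb = Ab all belong to that set. Fb–Ab–Cb–Eb is not: scale degree 3 in Db major carries Fm (iii). In Db minor the chord on that degree is Fbmaj7, so here it functions as bIIImaj7, borrowed from the parallel minor.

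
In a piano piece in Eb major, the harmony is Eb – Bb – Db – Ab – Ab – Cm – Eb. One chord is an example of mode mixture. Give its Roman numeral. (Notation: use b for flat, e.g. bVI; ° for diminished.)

bVII

Eb major has the diatonic set Eb, Fm, Gm, Ab, Bb, Cm, Ddim. Eb, Bb, Ab and Cm all belong to that set. Db (Db–F–Ab) doesn't fit — on degree 7 Eb major would have Ddim (vii°). Db is the degree-7 chord of Eb minor, so it is the borrowed bVII.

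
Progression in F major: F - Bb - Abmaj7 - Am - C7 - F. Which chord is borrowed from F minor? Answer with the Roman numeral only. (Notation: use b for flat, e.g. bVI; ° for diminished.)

bIIImaj7

F major has the diatonic set F, Gm, Am, Bb, C, Dm, Edim. F, Bb, Am and C7 are all diatonic. Abmaj7 (Ab–C–Eb–G) is not: scale degree 3 in F major carries Am (iii). In F minor the chord on that degree is Abmaj7, so here it functions as bIIImaj7, borrowed from the parallel minor.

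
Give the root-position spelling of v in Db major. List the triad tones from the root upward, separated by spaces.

Ab Cb Eb

v is built on scale degree 5, which is Ab in both Db major and its parallel. Building the minor chord from the parallel minor on Ab: Ab–Cb–Eb.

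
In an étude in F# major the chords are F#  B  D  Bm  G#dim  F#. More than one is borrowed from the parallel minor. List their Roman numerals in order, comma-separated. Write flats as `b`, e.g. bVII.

bVI, iv, ii°

F# major has the diatonic set F#, G#m, A#m, B, C#, D#m, E#dim. F# and B are both diatonic. D (D–F#–A) is not: scale degree 6 in F# major carries D#m (vi). In F# minor the chord on that degree is D, so here it functions as bVI, borrowed from the parallel minor. But Bm (B–D–F#) is foreign: the diatonic IV on degree 4 is B, whereas Bm comes from F# minor. It is labeled iv. But G#dim (G#–B–D) is foreign: the diatonic ii on degree 2 is G#m, whereas G#dim comes from F# minor. It is labeled ii°.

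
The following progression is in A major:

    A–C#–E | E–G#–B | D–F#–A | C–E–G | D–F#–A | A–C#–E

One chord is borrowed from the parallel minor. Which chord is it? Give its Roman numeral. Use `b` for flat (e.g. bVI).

bIII

A major has the diatonic set A, Bm, C#m, D, E, F#m, G#dim. A–C#–E = A, E–G#–B = E and D–F#–A = D all belong to that set. But C–E–G is foreign: the diatonic iii on degree 3 is C#m, whereas C comes from A minor. It is labeled bIII.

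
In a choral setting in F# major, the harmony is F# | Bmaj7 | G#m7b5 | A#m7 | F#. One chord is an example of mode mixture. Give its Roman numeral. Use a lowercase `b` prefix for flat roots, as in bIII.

The diatonic triads in F# major are F#, G#m, A#m, B, C#, D#m, E#dim. Of the given chords, F#, Bmaj7 and A#m7 are diatonic. G#m7b5 (G#–B–D–F#) is not: scale degree 2 in F# major carries G#m (ii). In F# minor the chord on that degree is G#m7b5, so here it functions as iiø7, borrowed from the parallel minor.

iiø7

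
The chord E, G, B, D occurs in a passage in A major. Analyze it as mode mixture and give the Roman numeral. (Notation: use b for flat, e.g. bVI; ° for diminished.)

The root E is the diatonic 5th degree of A major; the borrowing shows in the chord quality. Diatonically A major has E (V) on that degree; E–G–B–D is instead the minor-seventh chord native to A minor, so it takes the label v7.

v7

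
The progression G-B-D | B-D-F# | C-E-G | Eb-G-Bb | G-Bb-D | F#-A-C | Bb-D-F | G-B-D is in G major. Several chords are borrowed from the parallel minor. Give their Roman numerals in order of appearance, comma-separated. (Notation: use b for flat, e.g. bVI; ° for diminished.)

The diatonic triads in G major are G, Am, Bm, C, D, Em, F#dim. Of the given chords, G–B–D = G, B–D–F# = Bm, C–E–G = C and F#–A–C = F#dim are diatonic. But Eb–G–Bb is foreign: the diatonic vi on degree 6 is Em, whereas Eb comes from G minor. It is labeled bVI. G–Bb–D is not: scale degree 1 in G major carries G (I). In G minor the chord on that degree is Gm, so here it functions as i, borrowed from the parallel minor. Bb–D–F doesn't fit — on degree 3 G major would have Bm (iii). Bb is the degree-3 chord of G minor, so it is the borrowed bIII.

bVI, i, bIII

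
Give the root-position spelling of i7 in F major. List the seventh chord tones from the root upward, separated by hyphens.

F-Ab-C-Eb

i7 is built on scale degree 1, which is F in both F major and its parallel. Building the minor-seventh chord from the parallel minor on F: F–Ab–C–Eb.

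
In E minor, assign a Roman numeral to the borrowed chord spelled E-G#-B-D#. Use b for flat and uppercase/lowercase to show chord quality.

Imaj7

The root E is the diatonic 1st degree of E minor; the borrowing shows in the chord quality. The diatonic chord on degree 1 would be Em (i), but E–G#–B–D# is the major-seventh chord from E major. As a borrowed chord it is labeled Imaj7.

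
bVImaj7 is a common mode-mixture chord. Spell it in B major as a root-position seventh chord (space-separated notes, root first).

G B D F#

bVImaj7 is built on the lowered scale degree 6. In B major degree 6 is G#; lowered it becomes G. Stacking thirds in B minor on G gives G–B–D–F#.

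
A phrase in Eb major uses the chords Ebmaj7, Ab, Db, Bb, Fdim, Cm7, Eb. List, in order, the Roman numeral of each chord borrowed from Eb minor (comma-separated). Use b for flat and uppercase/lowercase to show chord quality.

In Eb major the diatonic chords are Eb, Fm, Gm, Ab, Bb, Cm, Ddim. Of the given chords, Ebmaj7, Ab, Bb, Cm7 and Eb are diatonic. Db (Db–F–Ab) doesn't fit — on degree 7 Eb major would have Ddim (vii°). Db is the degree-7 chord of Eb minor, so it is the borrowed bVII. But Fdim (F–Ab–Cb) is foreign: the diatonic ii on degree 2 is Fm, whereas Fdim comes from Eb minor. It is labeled ii°.

bVII, ii°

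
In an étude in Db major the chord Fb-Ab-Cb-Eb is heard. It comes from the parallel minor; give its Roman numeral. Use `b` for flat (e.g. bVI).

bIIImaj7

Fb is the lowered form of scale degree 3 in Db major (the diatonic degree 3 is F). The diatonic chord on degree 3 would be Fm (iii), but Fb–Ab–Cb–Eb is the major-seventh chord from Db minor. As a borrowed chord it is labeled bIIImaj7.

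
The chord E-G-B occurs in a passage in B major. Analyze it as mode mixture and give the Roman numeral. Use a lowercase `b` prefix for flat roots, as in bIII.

The root E is the diatonic 4th degree of B major; the borrowing shows in the chord quality. E–G–B is a minor chord — the form found in B minor, not the diatonic IV (E). Borrowed into B major it is written iv.

iv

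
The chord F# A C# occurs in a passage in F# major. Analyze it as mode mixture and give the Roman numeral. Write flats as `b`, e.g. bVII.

i

The root F# is the diatonic 1st degree of F# major; the borrowing shows in the chord quality. The diatonic chord on degree 1 would be F# (I), but F#–A–C# is the minor chord from F# minor. As a borrowed chord it is labeled i.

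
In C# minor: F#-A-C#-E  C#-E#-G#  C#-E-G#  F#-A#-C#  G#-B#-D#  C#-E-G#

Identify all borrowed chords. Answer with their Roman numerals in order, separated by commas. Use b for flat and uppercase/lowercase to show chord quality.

In C# minor (with V from harmonic minor) the diatonic chords are C#m, D#dim, E, F#m, G#, A, B. F#–A–C#–E = F#m7, C#–E–G# = C#m and G#–B#–D# = G# all belong to that set. C#–E#–G# is not: scale degree 1 in C# minor carries C#m (i). In C# major the chord on that degree is C#, so here it functions as I, borrowed from the parallel major. But F#–A#–C# is foreign: the diatonic iv on degree 4 is F#m, whereas F# comes from C# major. It is labeled IV.

I, IV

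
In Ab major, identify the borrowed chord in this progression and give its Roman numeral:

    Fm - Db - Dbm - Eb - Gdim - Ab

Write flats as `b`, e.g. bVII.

In Ab major the diatonic chords are Ab, Bbm, Cm, Db, Eb, Fm, Gdim. Fm, Db, Eb, Gdim and Ab all belong to that set. Dbm (Db–Fb–Ab) is not: scale degree 4 in Ab major carries Db (IV). In Ab minor the chord on that degree is Dbm, so here it functions as iv, borrowed from the parallel minor.

iv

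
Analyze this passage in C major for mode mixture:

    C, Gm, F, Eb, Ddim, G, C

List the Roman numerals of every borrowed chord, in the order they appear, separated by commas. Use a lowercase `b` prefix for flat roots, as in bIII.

v, bIII, ii°

In C major the diatonic chords are C, Dm, Em, F, G, Am, Bdim. Of the given chords, C, F and G are diatonic. But Gm (G–Bb–D) is foreign: the diatonic V on degree 5 is G, whereas Gm comes from C minor. It is labeled v. Eb (Eb–G–Bb) is not: scale degree 3 in C major carries Em (iii). In C minor the chord on that degree is Eb, so here it functions as bIII, borrowed from the parallel minor. But Ddim (D–F–Ab) is foreign: the diatonic ii on degree 2 is Dm, whereas Ddim comes from C minor. It is labeled ii°.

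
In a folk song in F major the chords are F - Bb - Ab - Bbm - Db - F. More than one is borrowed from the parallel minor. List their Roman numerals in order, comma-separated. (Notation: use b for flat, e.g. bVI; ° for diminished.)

bIII, iv, bVI

The diatonic triads in F major are F, Gm, Am, Bb, C, Dm, Edim. F and Bb both belong to that set. Ab (Ab–C–Eb) doesn't fit — on degree 3 F major would have Am (iii). Ab is the degree-3 chord of F minor, so it is the borrowed bIII. Bbm (Bb–Db–F) doesn't fit — on degree 4 F major would have Bb (IV). Bbm is the degree-4 chord of F minor, so it is the borrowed iv. Db (Db–F–Ab) doesn't fit — on degree 6 F major would have Dm (vi). Db is the degree-6 chord of F minor, so it is the borrowed bVI.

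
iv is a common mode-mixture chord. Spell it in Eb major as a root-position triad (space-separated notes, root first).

iv is built on scale degree 4, which is Ab in both Eb major and its parallel. Stacking thirds in Eb minor on Ab gives Ab–Cb–Eb.

Ab Cb Eb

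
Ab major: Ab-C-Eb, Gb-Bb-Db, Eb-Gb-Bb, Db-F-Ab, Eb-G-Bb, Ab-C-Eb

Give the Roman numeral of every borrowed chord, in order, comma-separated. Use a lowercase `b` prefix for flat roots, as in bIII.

bVII, v

In Ab major the diatonic chords are Ab, Bbm, Cm, Db, Eb, Fm, Gdim. Of the given chords, Ab–C–Eb = Ab, Db–F–Ab = Db and Eb–G–Bb = Eb are diatonic. Gb–Bb–Db is not: scale degree 7 in Ab major carries Gdim (vii°). In Ab minor the chord on that degree is Gb, so here it functions as bVII, borrowed from the parallel minor. Eb–Gb–Bb is not: scale degree 5 in Ab major carries Eb (V). In Ab minor the chord on that degree is Ebm, so here it functions as v, borrowed from the parallel minor.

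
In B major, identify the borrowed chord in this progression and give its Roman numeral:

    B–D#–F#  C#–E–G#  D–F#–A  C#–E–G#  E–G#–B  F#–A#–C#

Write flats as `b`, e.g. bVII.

In B major the diatonic chords are B, C#m, D#m, E, F#, G#m, A#dim. B–D#–F# = B, C#–E–G# = C#m, E–G#–B = E and F#–A#–C# = F# all belong to that set. D–F#–A is not: scale degree 3 in B major carries D#m (iii). In B minor the chord on that degree is D, so here it functions as bIII, borrowed from the parallel minor.

bIII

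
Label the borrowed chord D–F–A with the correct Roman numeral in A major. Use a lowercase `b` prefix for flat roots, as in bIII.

iv

D is scale degree 4 in A major. Diatonically A major has D (IV) on that degree; D–F–A is instead the minor chord native to A minor, so it takes the label iv.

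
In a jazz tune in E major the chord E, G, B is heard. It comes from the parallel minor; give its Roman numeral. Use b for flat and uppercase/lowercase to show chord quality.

i

The root E is the diatonic 1st degree of E major; the borrowing shows in the chord quality. Diatonically E major has E (I) on that degree; E–G–B is instead the minor chord native to E minor, so it takes the label i.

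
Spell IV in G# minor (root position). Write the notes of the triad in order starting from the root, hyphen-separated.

C#-E#-G#

The root, C#, is scale degree 4 — the same note in G# minor and G# major; only the chord quality changes. Stacking thirds in G# major on C# gives C#–E#–G#.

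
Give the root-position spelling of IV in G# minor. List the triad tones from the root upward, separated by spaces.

IV is built on scale degree 4, which is C# in both G# minor and its parallel. Building the major chord from the parallel major on C#: C#–E#–G#.

C# E# G#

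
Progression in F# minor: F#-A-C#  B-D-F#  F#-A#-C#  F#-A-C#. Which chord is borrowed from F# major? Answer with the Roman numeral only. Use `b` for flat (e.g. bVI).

I

F# minor has the diatonic set F#m, G#dim, A, Bm, C#, D, E (with V from harmonic minor). Of the given chords, F#–A–C# = F#m and B–D–F# = Bm are diatonic. But F#–A#–C# is foreign: the diatonic i on degree 1 is F#m, whereas F# comes from F# major. It is labeled I.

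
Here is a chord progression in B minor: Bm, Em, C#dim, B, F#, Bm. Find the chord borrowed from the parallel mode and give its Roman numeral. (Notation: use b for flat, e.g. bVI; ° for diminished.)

In B minor (with V from harmonic minor) the diatonic chords are Bm, C#dim, D, Em, F#, G, A. Bm, Em, C#dim and F# all belong to that set. But B (B–D#–F#) is foreign: the diatonic i on degree 1 is Bm, whereas B comes from B major. It is labeled I.

I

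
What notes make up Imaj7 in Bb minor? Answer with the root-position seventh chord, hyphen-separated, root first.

Bb-D-F-A

Imaj7 is built on scale degree 1, which is Bb in both Bb minor and its parallel. Building the major-seventh chord from the parallel major on Bb: Bb–D–F–A.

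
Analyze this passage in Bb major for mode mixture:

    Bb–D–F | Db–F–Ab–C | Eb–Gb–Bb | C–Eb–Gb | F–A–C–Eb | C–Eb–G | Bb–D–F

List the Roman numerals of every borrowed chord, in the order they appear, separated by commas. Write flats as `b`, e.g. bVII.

bIIImaj7, iv, ii°

Bb major has the diatonic set Bb, Cm, Dm, Eb, F, Gm, Adim. Bb–D–F = Bb, F–A–C–Eb = F7 and C–Eb–G = Cm all belong to that set. Db–F–Ab–C is not: scale degree 3 in Bb major carries Dm (iii). In Bb minor the chord on that degree is Dbmaj7, so here it functions as bIIImaj7, borrowed from the parallel minor. But Eb–Gb–Bb is foreign: the diatonic IV on degree 4 is Eb, whereas Ebm comes from Bb minor. It is labeled iv. C–Eb–Gb is not: scale degree 2 in Bb major carries Cm (ii). In Bb minor the chord on that degree is Cdim, so here it functions as ii°, borrowed from the parallel minor.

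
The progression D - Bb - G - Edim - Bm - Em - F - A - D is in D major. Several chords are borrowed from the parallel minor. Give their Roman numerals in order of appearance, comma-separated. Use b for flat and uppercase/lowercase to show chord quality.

D major has the diatonic set D, Em, F#m, G, A, Bm, C#dim. Of the given chords, D, G, Bm, Em and A are diatonic. Bb (Bb–D–F) is not: scale degree 6 in D major carries Bm (vi). In D minor the chord on that degree is Bb, so here it functions as bVI, borrowed from the parallel minor. Edim (E–G–Bb) is not: scale degree 2 in D major carries Em (ii). In D minor the chord on that degree is Edim, so here it functions as ii°, borrowed from the parallel minor. F (F–A–C) is not: scale degree 3 in D major carries F#m (iii). In D minor the chord on that degree is F, so here it functions as bIII, borrowed from the parallel minor.

bVI, ii°, bIII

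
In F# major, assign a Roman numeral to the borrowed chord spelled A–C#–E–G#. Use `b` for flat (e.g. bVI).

bIIImaj7

In F# major scale degree 3 is A#; A is its lowered form, from F# minor. A–C#–E–G# is a major-seventh chord — the form found in F# minor, not the diatonic iii (A#m). Borrowed into F# major it is written bIIImaj7.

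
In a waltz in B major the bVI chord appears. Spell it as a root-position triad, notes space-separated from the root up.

G B D

The root of bVI is the lowered 6th degree: G# becomes G. Building the major chord from the parallel minor on G: G–B–D.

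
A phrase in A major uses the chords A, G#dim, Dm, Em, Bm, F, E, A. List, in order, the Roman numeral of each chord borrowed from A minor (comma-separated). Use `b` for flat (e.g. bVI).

In A major the diatonic chords are A, Bm, C#m, D, E, F#m, G#dim. A, G#dim, Bm and E are all diatonic. Dm (D–F–A) doesn't fit — on degree 4 A major would have D (IV). Dm is the degree-4 chord of A minor, so it is the borrowed iv. Em (E–G–B) doesn't fit — on degree 5 A major would have E (V). Em is the degree-5 chord of A minor, so it is the borrowed v. F (F–A–C) doesn't fit — on degree 6 A major would have F#m (vi). F is the degree-6 chord of A minor, so it is the borrowed bVI.

iv, v, bVI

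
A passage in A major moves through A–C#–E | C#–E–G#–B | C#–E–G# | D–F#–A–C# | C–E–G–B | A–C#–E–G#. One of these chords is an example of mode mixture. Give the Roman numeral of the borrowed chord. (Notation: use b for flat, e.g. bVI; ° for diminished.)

A major has the diatonic set A, Bm, C#m, D, E, F#m, G#dim. A–C#–E = A, C#–E–G#–B = C#m7, C#–E–G# = C#m, D–F#–A–C# = Dmaj7 and A–C#–E–G# = Amaj7 all belong to that set. But C–E–G–B is foreign: the diatonic iii on degree 3 is C#m, whereas Cmaj7 comes from A minor. It is labeled bIIImaj7.

bIIImaj7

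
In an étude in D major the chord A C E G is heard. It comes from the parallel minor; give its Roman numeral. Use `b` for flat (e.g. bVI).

The root A is the diatonic 5th degree of D major; the borrowing shows in the chord quality. A–C–E–G is a minor-seventh chord — the form found in D minor, not the diatonic V (A). Borrowed into D major it is written v7.

v7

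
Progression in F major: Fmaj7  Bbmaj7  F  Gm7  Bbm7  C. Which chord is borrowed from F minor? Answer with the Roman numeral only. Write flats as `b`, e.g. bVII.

iv7

F major has the diatonic set F, Gm, Am, Bb, C, Dm, Edim. Of the given chords, Fmaj7, Bbmaj7, F, Gm7 and C are diatonic. But Bbm7 (Bb–Db–F–Ab) is foreign: the diatonic IV on degree 4 is Bb, whereas Bbm7 comes from F minor. It is labeled iv7.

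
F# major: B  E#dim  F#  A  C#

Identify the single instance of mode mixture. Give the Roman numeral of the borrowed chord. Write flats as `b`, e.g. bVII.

F# major has the diatonic set F#, G#m, A#m, B, C#, D#m, E#dim. B, E#dim, F# and C# are all diatonic. A (A–C#–E) is not: scale degree 3 in F# major carries A#m (iii). In F# minor the chord on that degree is A, so here it functions as bIII, borrowed from the parallel minor.

bIII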